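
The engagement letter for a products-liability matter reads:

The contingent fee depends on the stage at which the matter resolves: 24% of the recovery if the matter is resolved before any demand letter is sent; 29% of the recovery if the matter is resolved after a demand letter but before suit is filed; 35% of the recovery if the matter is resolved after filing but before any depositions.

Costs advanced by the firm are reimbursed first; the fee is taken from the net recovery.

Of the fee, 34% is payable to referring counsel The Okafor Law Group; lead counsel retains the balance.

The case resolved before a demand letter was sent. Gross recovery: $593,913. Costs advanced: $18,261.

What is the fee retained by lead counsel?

Fee base (net of costs): $593,913 − $18,261 = $575,652
The matter resolved before a demand letter was sent, so the 24% rate applies.
$575,652 × 24% = $138,156.48
Referral share: 34% of $138,156.48 = $46,973.20; lead counsel retains $138,156.48 − $46,973.20 = $91,183.28.

$91,183.28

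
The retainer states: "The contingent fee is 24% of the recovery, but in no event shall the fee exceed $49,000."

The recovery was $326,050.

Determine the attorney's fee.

24% of $326,050 = $78,252.00
That exceeds the $49,000 cap, so the fee is capped at $49,000.

$49,000.00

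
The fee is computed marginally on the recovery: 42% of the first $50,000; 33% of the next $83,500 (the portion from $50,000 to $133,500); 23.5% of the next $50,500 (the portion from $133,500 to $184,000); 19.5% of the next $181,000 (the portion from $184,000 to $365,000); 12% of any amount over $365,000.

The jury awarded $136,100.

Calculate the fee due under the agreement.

$49,166.00

First $50,000 at 42% = $21,000.00
Next $83,500 at 33% = $27,555.00
Remaining $2,600 at 23.5% = $611.00
Fee: $21,000.00 + $27,555.00 + $611.00 = $49,166.00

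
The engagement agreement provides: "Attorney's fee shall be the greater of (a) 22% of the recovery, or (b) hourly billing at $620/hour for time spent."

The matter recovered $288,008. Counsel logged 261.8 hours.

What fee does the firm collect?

(a) 22% of $288,008 = $63,361.76
(b) 261.8 × $620 = $162,316.00
The greater is (b): $162,316.00.

$162,316.00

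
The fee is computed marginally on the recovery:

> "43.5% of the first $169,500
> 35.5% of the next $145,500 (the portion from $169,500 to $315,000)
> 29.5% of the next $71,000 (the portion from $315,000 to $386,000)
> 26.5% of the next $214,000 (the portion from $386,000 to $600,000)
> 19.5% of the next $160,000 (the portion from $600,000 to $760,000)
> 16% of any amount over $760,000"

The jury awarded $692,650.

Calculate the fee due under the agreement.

First $169,500 at 43.5% = $73,732.50
Next $145,500 at 35.5% = $51,652.50
Next $71,000 at 29.5% = $20,945.00
Next $214,000 at 26.5% = $56,710.00
Remaining $92,650 at 19.5% = $18,066.75
Fee: $73,732.50 + $51,652.50 + $20,945.00 + $56,710.00 + $18,066.75 = $221,106.75

$221,106.75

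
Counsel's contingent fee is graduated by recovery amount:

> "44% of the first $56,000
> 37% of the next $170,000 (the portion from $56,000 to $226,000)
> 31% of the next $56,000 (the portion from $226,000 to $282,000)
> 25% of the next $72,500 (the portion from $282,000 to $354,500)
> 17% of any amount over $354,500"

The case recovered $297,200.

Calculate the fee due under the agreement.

First $56,000 at 44% = $24,640.00
Next $170,000 at 37% = $62,900.00
Next $56,000 at 31% = $17,360.00
Remaining $15,200 at 25% = $3,800.00
Fee: $24,640.00 + $62,900.00 + $17,360.00 + $3,800.00 = $108,700.00

$108,700.00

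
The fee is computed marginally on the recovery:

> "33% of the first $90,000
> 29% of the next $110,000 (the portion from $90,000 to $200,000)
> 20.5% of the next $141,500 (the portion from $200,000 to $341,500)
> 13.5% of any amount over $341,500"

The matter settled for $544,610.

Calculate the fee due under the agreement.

First $90,000 at 33% = $29,700.00
Next $110,000 at 29% = $31,900.00
Next $141,500 at 20.5% = $29,007.50
Remaining $203,110 at 13.5% = $27,419.85
Fee: $29,700.00 + $31,900.00 + $29,007.50 + $27,419.85 = $118,027.35

$118,027.35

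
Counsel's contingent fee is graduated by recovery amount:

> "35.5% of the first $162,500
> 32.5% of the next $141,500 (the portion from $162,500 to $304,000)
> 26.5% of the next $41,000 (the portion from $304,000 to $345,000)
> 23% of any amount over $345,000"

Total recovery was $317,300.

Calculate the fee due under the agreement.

$107,199.50

First $162,500 at 35.5% = $57,687.50
Next $141,500 at 32.5% = $45,987.50
Remaining $13,300 at 26.5% = $3,524.50
Fee: $57,687.50 + $45,987.50 + $3,524.50 = $107,199.50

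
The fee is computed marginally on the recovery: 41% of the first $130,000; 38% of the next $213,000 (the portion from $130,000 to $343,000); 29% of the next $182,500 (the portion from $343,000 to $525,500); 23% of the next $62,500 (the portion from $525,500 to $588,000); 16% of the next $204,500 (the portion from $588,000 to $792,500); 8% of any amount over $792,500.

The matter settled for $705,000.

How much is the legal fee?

$220,260.00

First $130,000 at 41% = $53,300.00
Next $213,000 at 38% = $80,940.00
Next $182,500 at 29% = $52,925.00
Next $62,500 at 23% = $14,375.00
Remaining $117,000 at 16% = $18,720.00
Fee: $53,300.00 + $80,940.00 + $52,925.00 + $14,375.00 + $18,720.00 = $220,260.00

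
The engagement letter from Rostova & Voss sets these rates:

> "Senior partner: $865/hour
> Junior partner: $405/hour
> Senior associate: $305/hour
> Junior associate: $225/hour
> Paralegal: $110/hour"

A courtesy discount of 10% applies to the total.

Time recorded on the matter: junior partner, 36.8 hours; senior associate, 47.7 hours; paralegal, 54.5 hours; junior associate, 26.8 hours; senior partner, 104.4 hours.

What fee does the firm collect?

Senior partner: 104.4 × $865 = $90,306.00
Junior partner: 36.8 × $405 = $14,904.00
Senior associate: 47.7 × $305 = $14,548.50
Junior associate: 26.8 × $225 = $6,030.00
Paralegal: 54.5 × $110 = $5,995.00
Subtotal: $131,783.50
Less 10% discount: −$13,178.35
Total: $131,783.50 − $13,178.35 = $118,605.15

$118,605.15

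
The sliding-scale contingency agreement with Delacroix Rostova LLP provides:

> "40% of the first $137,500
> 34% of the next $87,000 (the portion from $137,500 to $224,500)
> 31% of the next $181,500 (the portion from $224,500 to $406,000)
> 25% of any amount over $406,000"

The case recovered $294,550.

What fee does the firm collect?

First $137,500 at 40% = $55,000.00
Next $87,000 at 34% = $29,580.00
Remaining $70,050 at 31% = $21,715.50
Fee: $55,000.00 + $29,580.00 + $21,715.50 = $106,295.50

$106,295.50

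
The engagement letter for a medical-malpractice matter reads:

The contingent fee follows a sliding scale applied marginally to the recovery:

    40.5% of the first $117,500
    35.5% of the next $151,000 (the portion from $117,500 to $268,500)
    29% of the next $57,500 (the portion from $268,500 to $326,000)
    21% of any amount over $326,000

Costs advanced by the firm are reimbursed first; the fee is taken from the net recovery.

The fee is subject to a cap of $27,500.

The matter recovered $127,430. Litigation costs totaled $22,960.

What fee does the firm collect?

Fee base (net of costs): $127,430 − $22,960 = $104,470
First $104,470 at 40.5% = $42,310.35
$42,310.35 exceeds the $27,500 cap, so the fee is capped at $27,500.00.

$27,500.00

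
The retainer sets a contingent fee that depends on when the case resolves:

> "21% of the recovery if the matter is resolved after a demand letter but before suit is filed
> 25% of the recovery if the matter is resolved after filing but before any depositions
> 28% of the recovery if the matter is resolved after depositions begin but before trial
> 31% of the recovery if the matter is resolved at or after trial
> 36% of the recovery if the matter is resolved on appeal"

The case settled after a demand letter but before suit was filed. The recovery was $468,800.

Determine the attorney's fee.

The matter settled after a demand letter but before suit was filed, so the 21% rate applies.
$468,800 × 21% = $98,448.00

$98,448.00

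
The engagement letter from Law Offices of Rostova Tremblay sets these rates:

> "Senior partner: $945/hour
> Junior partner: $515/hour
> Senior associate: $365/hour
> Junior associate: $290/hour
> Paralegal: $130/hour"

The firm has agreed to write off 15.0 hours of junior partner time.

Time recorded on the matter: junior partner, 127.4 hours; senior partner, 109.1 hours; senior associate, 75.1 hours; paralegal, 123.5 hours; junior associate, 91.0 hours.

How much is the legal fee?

$230,842.00

Senior partner: 109.1 × $945 = $103,099.50
Junior partner: 127.4 × $515 = $65,611.00
Senior associate: 75.1 × $365 = $27,411.50
Junior associate: 91.0 × $290 = $26,390.00
Paralegal: 123.5 × $130 = $16,055.00
Subtotal: $238,567.00
Write-off: 15.0 × $515 = $7,725.00
Total: $238,567.00 − $7,725.00 = $230,842.00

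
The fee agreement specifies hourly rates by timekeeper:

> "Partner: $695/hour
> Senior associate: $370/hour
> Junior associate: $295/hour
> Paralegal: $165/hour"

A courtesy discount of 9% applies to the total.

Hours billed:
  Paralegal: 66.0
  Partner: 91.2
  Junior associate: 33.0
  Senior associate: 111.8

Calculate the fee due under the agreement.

Partner: 91.2 × $695 = $63,384.00
Senior associate: 111.8 × $370 = $41,366.00
Junior associate: 33.0 × $295 = $9,735.00
Paralegal: 66.0 × $165 = $10,890.00
Subtotal: $125,375.00
Less 9% discount: −$11,283.75
Total: $125,375.00 − $11,283.75 = $114,091.25

$114,091.25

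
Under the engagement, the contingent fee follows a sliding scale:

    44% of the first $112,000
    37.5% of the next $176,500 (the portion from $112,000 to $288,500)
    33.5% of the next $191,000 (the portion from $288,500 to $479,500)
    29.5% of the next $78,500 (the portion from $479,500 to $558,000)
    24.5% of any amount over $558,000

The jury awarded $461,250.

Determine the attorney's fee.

$173,338.75

First $112,000 at 44% = $49,280.00
Next $176,500 at 37.5% = $66,187.50
Remaining $172,750 at 33.5% = $57,871.25
Fee: $49,280.00 + $66,187.50 + $57,871.25 = $173,338.75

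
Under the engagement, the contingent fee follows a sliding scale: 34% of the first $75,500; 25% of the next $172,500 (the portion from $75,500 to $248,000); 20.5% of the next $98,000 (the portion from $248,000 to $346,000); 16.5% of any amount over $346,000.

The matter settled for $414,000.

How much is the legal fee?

First $75,500 at 34% = $25,670.00
Next $172,500 at 25% = $43,125.00
Next $98,000 at 20.5% = $20,090.00
Remaining $68,000 at 16.5% = $11,220.00
Fee: $25,670.00 + $43,125.00 + $20,090.00 + $11,220.00 = $100,105.00

$100,105.00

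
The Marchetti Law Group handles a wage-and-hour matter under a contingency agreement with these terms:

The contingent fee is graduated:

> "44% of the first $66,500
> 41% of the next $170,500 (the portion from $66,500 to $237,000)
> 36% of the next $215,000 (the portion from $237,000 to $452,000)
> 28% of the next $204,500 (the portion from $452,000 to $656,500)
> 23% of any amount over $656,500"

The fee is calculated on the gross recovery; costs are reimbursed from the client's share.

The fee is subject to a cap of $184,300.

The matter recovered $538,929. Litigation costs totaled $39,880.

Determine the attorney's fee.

$184,300.00

Fee base is the gross recovery, $538,929; costs are reimbursed separately.
First $66,500 at 44% = $29,260.00
Next $170,500 at 41% = $69,905.00
Next $215,000 at 36% = $77,400.00
Remaining $86,929 at 28% = $24,340.12
Fee: $29,260.00 + $69,905.00 + $77,400.00 + $24,340.12 = $200,905.12
$200,905.12 exceeds the $184,300 cap, so the fee is capped at $184,300.00.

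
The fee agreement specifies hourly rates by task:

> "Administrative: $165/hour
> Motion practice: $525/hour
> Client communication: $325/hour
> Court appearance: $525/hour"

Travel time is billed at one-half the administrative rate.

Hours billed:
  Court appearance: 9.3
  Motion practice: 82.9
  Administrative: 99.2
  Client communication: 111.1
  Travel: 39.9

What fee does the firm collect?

$104,172.25

Administrative: 99.2 × $165 = $16,368.00
Motion practice: 82.9 × $525 = $43,522.50
Client communication: 111.1 × $325 = $36,107.50
Court appearance: 9.3 × $525 = $4,882.50
Subtotal: $16,368.00 + $43,522.50 + $36,107.50 + $4,882.50 = $100,880.50
Travel: 39.9 × ($165 ÷ 2) = 39.9 × $82.50 = $3,291.75
Total: $100,880.50 + $3,291.75 = $104,172.25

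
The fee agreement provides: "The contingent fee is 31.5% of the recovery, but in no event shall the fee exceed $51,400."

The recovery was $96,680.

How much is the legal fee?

$30,454.20

31.5% of $96,680 = $30,454.20
That is under the $51,400 cap.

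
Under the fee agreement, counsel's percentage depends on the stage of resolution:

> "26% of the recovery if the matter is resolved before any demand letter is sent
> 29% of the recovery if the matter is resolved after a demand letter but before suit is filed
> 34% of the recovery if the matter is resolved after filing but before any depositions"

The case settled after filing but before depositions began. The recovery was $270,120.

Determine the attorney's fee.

The matter settled after filing but before depositions began, so the 34% rate applies.
$270,120 × 34% = $91,840.80

$91,840.80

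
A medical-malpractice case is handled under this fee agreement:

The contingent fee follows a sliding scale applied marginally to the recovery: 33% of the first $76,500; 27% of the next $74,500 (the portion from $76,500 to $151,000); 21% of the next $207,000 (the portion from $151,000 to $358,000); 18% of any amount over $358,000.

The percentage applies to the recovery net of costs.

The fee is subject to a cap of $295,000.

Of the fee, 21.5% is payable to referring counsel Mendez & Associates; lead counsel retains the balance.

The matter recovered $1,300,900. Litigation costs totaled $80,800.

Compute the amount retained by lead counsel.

$191,546.28

Fee base (net of costs): $1,300,900 − $80,800 = $1,220,100
First $76,500 at 33% = $25,245.00
Next $74,500 at 27% = $20,115.00
Next $207,000 at 21% = $43,470.00
Remaining $862,100 at 18% = $155,178.00
Fee: $25,245.00 + $20,115.00 + $43,470.00 + $155,178.00 = $244,008.00
$244,008.00 is under the $295,000 cap.
Referral share: 21.5% of $244,008.00 = $52,461.72; lead counsel retains $244,008.00 − $52,461.72 = $191,546.28.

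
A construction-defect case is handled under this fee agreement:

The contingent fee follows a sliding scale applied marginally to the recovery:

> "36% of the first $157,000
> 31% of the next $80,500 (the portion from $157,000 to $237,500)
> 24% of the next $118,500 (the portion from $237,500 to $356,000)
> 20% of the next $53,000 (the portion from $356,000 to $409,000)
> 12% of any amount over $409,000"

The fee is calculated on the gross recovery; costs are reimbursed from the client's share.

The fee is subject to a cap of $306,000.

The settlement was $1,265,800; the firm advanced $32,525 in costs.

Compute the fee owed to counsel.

Fee base is the gross recovery, $1,265,800; costs are reimbursed separately.
First $157,000 at 36% = $56,520.00
Next $80,500 at 31% = $24,955.00
Next $118,500 at 24% = $28,440.00
Next $53,000 at 20% = $10,600.00
Remaining $856,800 at 12% = $102,816.00
Fee: $56,520.00 + $24,955.00 + $28,440.00 + $10,600.00 + $102,816.00 = $223,331.00
$223,331.00 is under the $306,000 cap.

$223,331.00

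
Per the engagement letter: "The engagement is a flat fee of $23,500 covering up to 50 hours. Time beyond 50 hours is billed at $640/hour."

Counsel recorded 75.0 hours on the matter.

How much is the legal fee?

$39,500.00

Flat fee: $23,500.00
Excess hours: 75.0 − 50 = 25.0
Overrun: 25.0 × $640 = $16,000.00
Total: $23,500.00 + $16,000.00 = $39,500.00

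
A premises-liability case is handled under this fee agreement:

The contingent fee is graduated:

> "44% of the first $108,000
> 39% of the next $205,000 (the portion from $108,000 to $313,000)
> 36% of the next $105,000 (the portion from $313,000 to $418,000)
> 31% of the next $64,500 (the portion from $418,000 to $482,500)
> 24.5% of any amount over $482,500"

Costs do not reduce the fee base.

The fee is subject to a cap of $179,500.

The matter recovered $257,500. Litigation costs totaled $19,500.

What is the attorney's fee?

Fee base is the gross recovery, $257,500; costs are reimbursed separately.
First $108,000 at 44% = $47,520.00
Remaining $149,500 at 39% = $58,305.00
Fee: $47,520.00 + $58,305.00 = $105,825.00
$105,825.00 is under the $179,500 cap.

$105,825.00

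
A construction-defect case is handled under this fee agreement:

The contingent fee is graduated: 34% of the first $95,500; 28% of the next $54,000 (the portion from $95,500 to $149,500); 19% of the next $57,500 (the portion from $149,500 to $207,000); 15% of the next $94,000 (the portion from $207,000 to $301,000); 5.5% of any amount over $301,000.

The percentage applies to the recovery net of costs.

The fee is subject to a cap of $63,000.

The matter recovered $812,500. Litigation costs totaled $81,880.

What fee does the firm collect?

$63,000.00

Fee base (net of costs): $812,500 − $81,880 = $730,620
First $95,500 at 34% = $32,470.00
Next $54,000 at 28% = $15,120.00
Next $57,500 at 19% = $10,925.00
Next $94,000 at 15% = $14,100.00
Remaining $429,620 at 5.5% = $23,629.10
Fee: $32,470.00 + $15,120.00 + $10,925.00 + $14,100.00 + $23,629.10 = $96,244.10
$96,244.10 exceeds the $63,000 cap, so the fee is capped at $63,000.00.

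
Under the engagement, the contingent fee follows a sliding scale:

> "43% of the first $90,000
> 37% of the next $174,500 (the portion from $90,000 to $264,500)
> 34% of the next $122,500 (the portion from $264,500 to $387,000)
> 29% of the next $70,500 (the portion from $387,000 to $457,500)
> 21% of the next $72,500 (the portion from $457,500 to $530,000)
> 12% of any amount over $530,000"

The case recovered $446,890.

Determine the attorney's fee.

First $90,000 at 43% = $38,700.00
Next $174,500 at 37% = $64,565.00
Next $122,500 at 34% = $41,650.00
Remaining $59,890 at 29% = $17,368.10
Fee: $38,700.00 + $64,565.00 + $41,650.00 + $17,368.10 = $162,283.10

$162,283.10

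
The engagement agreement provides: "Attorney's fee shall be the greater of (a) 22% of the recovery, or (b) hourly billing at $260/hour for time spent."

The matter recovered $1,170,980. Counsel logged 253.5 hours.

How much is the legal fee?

(a) 22% of $1,170,980 = $257,615.60
(b) 253.5 × $260 = $65,910.00
The greater is (a): $257,615.60.

$257,615.60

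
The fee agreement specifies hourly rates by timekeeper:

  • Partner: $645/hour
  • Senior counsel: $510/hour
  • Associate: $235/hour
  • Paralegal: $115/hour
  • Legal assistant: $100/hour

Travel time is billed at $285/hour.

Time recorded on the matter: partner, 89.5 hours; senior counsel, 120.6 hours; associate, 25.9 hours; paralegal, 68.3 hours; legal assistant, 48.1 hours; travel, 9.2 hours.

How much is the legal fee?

$140,606.50

Partner: 89.5 × $645 = $57,727.50
Senior counsel: 120.6 × $510 = $61,506.00
Associate: 25.9 × $235 = $6,086.50
Paralegal: 68.3 × $115 = $7,854.50
Legal assistant: 48.1 × $100 = $4,810.00
Subtotal: $57,727.50 + $61,506.00 + $6,086.50 + $7,854.50 + $4,810.00 = $137,984.50
Travel: 9.2 × $285 = $2,622.00
Total: $137,984.50 + $2,622.00 = $140,606.50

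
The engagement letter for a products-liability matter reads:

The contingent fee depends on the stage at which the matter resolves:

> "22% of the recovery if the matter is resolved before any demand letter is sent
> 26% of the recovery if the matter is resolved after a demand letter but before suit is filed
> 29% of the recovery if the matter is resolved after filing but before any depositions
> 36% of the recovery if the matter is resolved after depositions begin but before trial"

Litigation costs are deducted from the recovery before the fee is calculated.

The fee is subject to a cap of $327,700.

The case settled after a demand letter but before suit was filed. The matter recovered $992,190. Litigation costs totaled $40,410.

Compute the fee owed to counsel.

Fee base (net of costs): $992,190 − $40,410 = $951,780
The matter settled after a demand letter but before suit was filed, so the 26% rate applies.
$951,780 × 26% = $247,462.80
$247,462.80 is under the $327,700 cap.

$247,462.80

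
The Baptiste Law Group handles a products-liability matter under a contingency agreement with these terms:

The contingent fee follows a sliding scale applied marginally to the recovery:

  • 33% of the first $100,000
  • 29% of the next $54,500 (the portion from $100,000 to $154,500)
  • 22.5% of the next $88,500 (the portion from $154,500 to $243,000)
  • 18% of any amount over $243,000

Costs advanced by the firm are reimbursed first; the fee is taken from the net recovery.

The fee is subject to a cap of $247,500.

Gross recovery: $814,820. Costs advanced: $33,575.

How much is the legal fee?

Fee base (net of costs): $814,820 − $33,575 = $781,245
First $100,000 at 33% = $33,000.00
Next $54,500 at 29% = $15,805.00
Next $88,500 at 22.5% = $19,912.50
Remaining $538,245 at 18% = $96,884.10
Fee: $33,000.00 + $15,805.00 + $19,912.50 + $96,884.10 = $165,601.60
$165,601.60 is under the $247,500 cap.

$165,601.60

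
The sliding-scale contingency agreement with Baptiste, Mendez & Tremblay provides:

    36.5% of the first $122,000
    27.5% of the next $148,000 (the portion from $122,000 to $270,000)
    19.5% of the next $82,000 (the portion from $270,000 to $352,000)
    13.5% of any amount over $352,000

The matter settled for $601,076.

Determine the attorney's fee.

First $122,000 at 36.5% = $44,530.00
Next $148,000 at 27.5% = $40,700.00
Next $82,000 at 19.5% = $15,990.00
Remaining $249,076 at 13.5% = $33,625.26
Fee: $44,530.00 + $40,700.00 + $15,990.00 + $33,625.26 = $134,845.26

$134,845.26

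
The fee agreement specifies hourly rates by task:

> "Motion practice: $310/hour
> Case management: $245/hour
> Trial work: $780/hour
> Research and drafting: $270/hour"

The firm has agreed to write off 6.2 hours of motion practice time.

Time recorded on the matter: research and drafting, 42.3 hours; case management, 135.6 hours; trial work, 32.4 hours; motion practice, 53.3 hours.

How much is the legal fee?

$84,516.00

Motion practice: 53.3 × $310 = $16,523.00
Case management: 135.6 × $245 = $33,222.00
Trial work: 32.4 × $780 = $25,272.00
Research and drafting: 42.3 × $270 = $11,421.00
Subtotal: $86,438.00
Write-off: 6.2 × $310 = $1,922.00
Total: $86,438.00 − $1,922.00 = $84,516.00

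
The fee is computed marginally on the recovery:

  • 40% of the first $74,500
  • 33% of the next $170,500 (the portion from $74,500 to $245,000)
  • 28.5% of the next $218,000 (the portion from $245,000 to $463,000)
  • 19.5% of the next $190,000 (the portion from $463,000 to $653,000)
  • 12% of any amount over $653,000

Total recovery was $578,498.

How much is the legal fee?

First $74,500 at 40% = $29,800.00
Next $170,500 at 33% = $56,265.00
Next $218,000 at 28.5% = $62,130.00
Remaining $115,498 at 19.5% = $22,522.11
Fee: $29,800.00 + $56,265.00 + $62,130.00 + $22,522.11 = $170,717.11

$170,717.11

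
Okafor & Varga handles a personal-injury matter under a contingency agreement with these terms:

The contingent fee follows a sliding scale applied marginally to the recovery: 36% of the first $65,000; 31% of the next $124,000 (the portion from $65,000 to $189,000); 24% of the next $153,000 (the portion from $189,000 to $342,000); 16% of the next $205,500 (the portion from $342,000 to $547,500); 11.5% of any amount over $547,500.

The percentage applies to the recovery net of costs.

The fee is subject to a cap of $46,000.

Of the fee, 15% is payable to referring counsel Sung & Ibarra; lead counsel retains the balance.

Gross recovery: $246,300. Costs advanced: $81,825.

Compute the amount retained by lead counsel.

$39,100.00

Fee base (net of costs): $246,300 − $81,825 = $164,475
First $65,000 at 36% = $23,400.00
Remaining $99,475 at 31% = $30,837.25
Fee: $23,400.00 + $30,837.25 = $54,237.25
$54,237.25 exceeds the $46,000 cap, so the fee is capped at $46,000.00.
Referral share: 15% of $46,000.00 = $6,900.00; lead counsel retains $46,000.00 − $6,900.00 = $39,100.00.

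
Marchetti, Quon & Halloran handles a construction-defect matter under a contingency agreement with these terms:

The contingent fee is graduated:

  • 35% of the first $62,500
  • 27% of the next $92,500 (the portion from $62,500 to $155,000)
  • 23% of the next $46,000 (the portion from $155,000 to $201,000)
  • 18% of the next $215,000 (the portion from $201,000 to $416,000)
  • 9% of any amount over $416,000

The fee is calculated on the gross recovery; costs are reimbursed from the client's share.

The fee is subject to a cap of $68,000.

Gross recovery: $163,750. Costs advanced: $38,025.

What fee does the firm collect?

Fee base is the gross recovery, $163,750; costs are reimbursed separately.
First $62,500 at 35% = $21,875.00
Next $92,500 at 27% = $24,975.00
Remaining $8,750 at 23% = $2,012.50
Fee: $21,875.00 + $24,975.00 + $2,012.50 = $48,862.50
$48,862.50 is under the $68,000 cap.

$48,862.50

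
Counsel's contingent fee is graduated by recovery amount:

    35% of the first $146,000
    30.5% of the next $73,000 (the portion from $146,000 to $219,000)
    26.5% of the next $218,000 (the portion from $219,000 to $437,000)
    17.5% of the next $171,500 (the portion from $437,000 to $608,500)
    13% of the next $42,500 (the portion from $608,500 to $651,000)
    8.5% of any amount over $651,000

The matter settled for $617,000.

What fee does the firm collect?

$162,252.50

First $146,000 at 35% = $51,100.00
Next $73,000 at 30.5% = $22,265.00
Next $218,000 at 26.5% = $57,770.00
Next $171,500 at 17.5% = $30,012.50
Remaining $8,500 at 13% = $1,105.00
Fee: $51,100.00 + $22,265.00 + $57,770.00 + $30,012.50 + $1,105.00 = $162,252.50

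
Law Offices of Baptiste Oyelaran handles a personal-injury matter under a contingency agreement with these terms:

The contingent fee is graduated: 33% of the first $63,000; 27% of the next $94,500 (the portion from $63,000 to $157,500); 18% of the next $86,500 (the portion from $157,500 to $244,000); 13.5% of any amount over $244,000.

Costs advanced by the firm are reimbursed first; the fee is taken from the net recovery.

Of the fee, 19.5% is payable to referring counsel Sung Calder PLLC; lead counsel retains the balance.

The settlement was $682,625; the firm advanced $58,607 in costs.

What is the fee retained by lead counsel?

$91,107.83

Fee base (net of costs): $682,625 − $58,607 = $624,018
First $63,000 at 33% = $20,790.00
Next $94,500 at 27% = $25,515.00
Next $86,500 at 18% = $15,570.00
Remaining $380,018 at 13.5% = $51,302.43
Fee: $20,790.00 + $25,515.00 + $15,570.00 + $51,302.43 = $113,177.43
Referral share: 19.5% of $113,177.43 = $22,069.60; lead counsel retains $113,177.43 − $22,069.60 = $91,107.83.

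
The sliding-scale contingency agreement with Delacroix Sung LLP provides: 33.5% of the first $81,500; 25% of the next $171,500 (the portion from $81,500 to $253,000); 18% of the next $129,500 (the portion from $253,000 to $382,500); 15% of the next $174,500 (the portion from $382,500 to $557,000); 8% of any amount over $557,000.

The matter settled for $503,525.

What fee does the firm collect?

$111,641.25

First $81,500 at 33.5% = $27,302.50
Next $171,500 at 25% = $42,875.00
Next $129,500 at 18% = $23,310.00
Remaining $121,025 at 15% = $18,153.75
Fee: $27,302.50 + $42,875.00 + $23,310.00 + $18,153.75 = $111,641.25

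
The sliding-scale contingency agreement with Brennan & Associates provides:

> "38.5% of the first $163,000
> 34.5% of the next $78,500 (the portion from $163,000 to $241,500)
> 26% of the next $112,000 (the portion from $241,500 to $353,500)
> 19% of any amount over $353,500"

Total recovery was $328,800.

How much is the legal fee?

First $163,000 at 38.5% = $62,755.00
Next $78,500 at 34.5% = $27,082.50
Remaining $87,300 at 26% = $22,698.00
Fee: $62,755.00 + $27,082.50 + $22,698.00 = $112,535.50

$112,535.50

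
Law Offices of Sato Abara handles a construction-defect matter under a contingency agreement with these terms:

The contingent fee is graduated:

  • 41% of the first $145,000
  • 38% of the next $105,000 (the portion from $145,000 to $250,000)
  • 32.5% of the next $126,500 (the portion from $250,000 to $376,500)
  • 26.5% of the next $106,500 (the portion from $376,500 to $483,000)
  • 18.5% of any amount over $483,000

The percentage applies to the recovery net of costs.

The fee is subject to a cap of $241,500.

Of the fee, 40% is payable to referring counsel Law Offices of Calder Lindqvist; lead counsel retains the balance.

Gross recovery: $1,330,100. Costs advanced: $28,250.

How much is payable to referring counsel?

$96,600.00

Fee base (net of costs): $1,330,100 − $28,250 = $1,301,850
First $145,000 at 41% = $59,450.00
Next $105,000 at 38% = $39,900.00
Next $126,500 at 32.5% = $41,112.50
Next $106,500 at 26.5% = $28,222.50
Remaining $818,850 at 18.5% = $151,487.25
Fee: $59,450.00 + $39,900.00 + $41,112.50 + $28,222.50 + $151,487.25 = $320,172.25
$320,172.25 exceeds the $241,500 cap, so the fee is capped at $241,500.00.
Referral share: 40% of $241,500.00 = $96,600.00; lead counsel retains $241,500.00 − $96,600.00 = $144,900.00.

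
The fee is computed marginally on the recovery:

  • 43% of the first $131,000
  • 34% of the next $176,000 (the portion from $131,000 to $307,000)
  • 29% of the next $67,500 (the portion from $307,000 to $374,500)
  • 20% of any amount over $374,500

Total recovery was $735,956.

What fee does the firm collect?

$208,036.20

First $131,000 at 43% = $56,330.00
Next $176,000 at 34% = $59,840.00
Next $67,500 at 29% = $19,575.00
Remaining $361,456 at 20% = $72,291.20
Fee: $56,330.00 + $59,840.00 + $19,575.00 + $72,291.20 = $208,036.20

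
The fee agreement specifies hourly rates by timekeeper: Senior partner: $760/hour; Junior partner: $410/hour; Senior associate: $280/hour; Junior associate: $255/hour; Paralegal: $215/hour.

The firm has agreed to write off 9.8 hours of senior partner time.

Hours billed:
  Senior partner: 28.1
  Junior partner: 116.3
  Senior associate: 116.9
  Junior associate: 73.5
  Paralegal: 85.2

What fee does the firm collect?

Senior partner: 28.1 × $760 = $21,356.00
Junior partner: 116.3 × $410 = $47,683.00
Senior associate: 116.9 × $280 = $32,732.00
Junior associate: 73.5 × $255 = $18,742.50
Paralegal: 85.2 × $215 = $18,318.00
Subtotal: $138,831.50
Write-off: 9.8 × $760 = $7,448.00
Total: $138,831.50 − $7,448.00 = $131,383.50

$131,383.50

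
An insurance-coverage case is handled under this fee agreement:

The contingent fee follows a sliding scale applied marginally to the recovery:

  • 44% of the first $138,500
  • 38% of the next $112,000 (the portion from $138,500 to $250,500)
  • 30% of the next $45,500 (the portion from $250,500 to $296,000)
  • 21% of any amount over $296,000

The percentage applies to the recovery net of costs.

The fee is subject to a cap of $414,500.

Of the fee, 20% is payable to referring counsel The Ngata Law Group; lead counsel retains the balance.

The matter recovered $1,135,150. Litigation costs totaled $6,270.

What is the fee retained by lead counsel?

Fee base (net of costs): $1,135,150 − $6,270 = $1,128,880
First $138,500 at 44% = $60,940.00
Next $112,000 at 38% = $42,560.00
Next $45,500 at 30% = $13,650.00
Remaining $832,880 at 21% = $174,904.80
Fee: $60,940.00 + $42,560.00 + $13,650.00 + $174,904.80 = $292,054.80
$292,054.80 is under the $414,500 cap.
Referral share: 20% of $292,054.80 = $58,410.96; lead counsel retains $292,054.80 − $58,410.96 = $233,643.84.

$233,643.84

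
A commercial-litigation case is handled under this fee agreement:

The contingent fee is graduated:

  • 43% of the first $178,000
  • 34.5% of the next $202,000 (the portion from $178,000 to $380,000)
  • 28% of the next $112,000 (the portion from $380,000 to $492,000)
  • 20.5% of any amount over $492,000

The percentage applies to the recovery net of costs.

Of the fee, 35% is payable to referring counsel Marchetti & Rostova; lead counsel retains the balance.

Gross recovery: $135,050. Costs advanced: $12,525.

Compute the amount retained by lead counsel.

$34,245.74

Fee base (net of costs): $135,050 − $12,525 = $122,525
First $122,525 at 43% = $52,685.75
Referral share: 35% of $52,685.75 = $18,440.01; lead counsel retains $52,685.75 − $18,440.01 = $34,245.74.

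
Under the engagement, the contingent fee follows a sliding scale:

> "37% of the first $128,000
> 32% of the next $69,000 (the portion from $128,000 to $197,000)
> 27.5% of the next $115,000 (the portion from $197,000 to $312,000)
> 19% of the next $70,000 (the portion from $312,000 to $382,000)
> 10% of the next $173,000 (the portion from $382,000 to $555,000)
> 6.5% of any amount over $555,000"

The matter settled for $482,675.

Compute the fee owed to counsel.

$124,432.50

First $128,000 at 37% = $47,360.00
Next $69,000 at 32% = $22,080.00
Next $115,000 at 27.5% = $31,625.00
Next $70,000 at 19% = $13,300.00
Remaining $100,675 at 10% = $10,067.50
Fee: $47,360.00 + $22,080.00 + $31,625.00 + $13,300.00 + $10,067.50 = $124,432.50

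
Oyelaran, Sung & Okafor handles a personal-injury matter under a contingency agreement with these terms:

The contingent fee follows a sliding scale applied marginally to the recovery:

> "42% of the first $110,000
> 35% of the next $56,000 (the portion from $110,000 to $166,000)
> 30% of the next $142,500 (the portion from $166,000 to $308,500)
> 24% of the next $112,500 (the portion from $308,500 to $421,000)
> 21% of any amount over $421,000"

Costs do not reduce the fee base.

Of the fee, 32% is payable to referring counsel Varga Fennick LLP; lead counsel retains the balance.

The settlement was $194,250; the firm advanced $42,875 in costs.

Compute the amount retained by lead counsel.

$50,507.00

Fee base is the gross recovery, $194,250; costs are reimbursed separately.
First $110,000 at 42% = $46,200.00
Next $56,000 at 35% = $19,600.00
Remaining $28,250 at 30% = $8,475.00
Fee: $46,200.00 + $19,600.00 + $8,475.00 = $74,275.00
Referral share: 32% of $74,275.00 = $23,768.00; lead counsel retains $74,275.00 − $23,768.00 = $50,507.00.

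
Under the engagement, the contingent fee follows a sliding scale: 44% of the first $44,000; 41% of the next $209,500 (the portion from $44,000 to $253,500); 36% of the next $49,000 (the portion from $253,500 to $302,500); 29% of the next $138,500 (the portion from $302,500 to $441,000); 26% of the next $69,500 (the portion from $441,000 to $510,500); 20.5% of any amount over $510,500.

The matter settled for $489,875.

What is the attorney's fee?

$175,767.50

First $44,000 at 44% = $19,360.00
Next $209,500 at 41% = $85,895.00
Next $49,000 at 36% = $17,640.00
Next $138,500 at 29% = $40,165.00
Remaining $48,875 at 26% = $12,707.50
Fee: $19,360.00 + $85,895.00 + $17,640.00 + $40,165.00 + $12,707.50 = $175,767.50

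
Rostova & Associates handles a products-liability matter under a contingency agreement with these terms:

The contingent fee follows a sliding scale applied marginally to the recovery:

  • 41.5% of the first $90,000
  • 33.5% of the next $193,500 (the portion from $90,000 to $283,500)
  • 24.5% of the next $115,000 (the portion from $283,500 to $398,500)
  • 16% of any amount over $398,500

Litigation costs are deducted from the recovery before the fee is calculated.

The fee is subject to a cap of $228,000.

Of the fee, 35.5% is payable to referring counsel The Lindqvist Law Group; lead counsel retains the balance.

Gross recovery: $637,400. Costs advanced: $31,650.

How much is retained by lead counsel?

$105,462.34

Fee base (net of costs): $637,400 − $31,650 = $605,750
First $90,000 at 41.5% = $37,350.00
Next $193,500 at 33.5% = $64,822.50
Next $115,000 at 24.5% = $28,175.00
Remaining $207,250 at 16% = $33,160.00
Fee: $37,350.00 + $64,822.50 + $28,175.00 + $33,160.00 = $163,507.50
$163,507.50 is under the $228,000 cap.
Referral share: 35.5% of $163,507.50 = $58,045.16; lead counsel retains $163,507.50 − $58,045.16 = $105,462.34.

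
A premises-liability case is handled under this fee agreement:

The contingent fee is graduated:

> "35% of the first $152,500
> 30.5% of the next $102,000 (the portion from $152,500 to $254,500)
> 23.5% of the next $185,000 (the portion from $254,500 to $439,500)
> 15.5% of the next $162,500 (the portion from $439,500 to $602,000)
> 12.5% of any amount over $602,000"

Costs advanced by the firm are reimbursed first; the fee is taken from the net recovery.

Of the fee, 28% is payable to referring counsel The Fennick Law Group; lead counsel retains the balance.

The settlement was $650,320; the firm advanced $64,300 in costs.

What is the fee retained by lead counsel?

$108,482.83

Fee base (net of costs): $650,320 − $64,300 = $586,020
First $152,500 at 35% = $53,375.00
Next $102,000 at 30.5% = $31,110.00
Next $185,000 at 23.5% = $43,475.00
Remaining $146,520 at 15.5% = $22,710.60
Fee: $53,375.00 + $31,110.00 + $43,475.00 + $22,710.60 = $150,670.60
Referral share: 28% of $150,670.60 = $42,187.77; lead counsel retains $150,670.60 − $42,187.77 = $108,482.83.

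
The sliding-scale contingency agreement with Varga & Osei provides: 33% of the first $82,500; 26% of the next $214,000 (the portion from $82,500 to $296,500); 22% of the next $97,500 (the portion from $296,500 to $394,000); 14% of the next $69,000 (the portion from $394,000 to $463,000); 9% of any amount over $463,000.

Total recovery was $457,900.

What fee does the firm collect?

First $82,500 at 33% = $27,225.00
Next $214,000 at 26% = $55,640.00
Next $97,500 at 22% = $21,450.00
Remaining $63,900 at 14% = $8,946.00
Fee: $27,225.00 + $55,640.00 + $21,450.00 + $8,946.00 = $113,261.00

$113,261.00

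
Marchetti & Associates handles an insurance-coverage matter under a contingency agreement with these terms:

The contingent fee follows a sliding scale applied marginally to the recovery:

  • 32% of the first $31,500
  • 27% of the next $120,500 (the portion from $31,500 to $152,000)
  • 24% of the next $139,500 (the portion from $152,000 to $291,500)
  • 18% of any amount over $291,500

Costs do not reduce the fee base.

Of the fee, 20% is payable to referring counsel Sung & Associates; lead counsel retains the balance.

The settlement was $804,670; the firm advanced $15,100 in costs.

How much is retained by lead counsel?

Fee base is the gross recovery, $804,670; costs are reimbursed separately.
First $31,500 at 32% = $10,080.00
Next $120,500 at 27% = $32,535.00
Next $139,500 at 24% = $33,480.00
Remaining $513,170 at 18% = $92,370.60
Fee: $10,080.00 + $32,535.00 + $33,480.00 + $92,370.60 = $168,465.60
Referral share: 20% of $168,465.60 = $33,693.12; lead counsel retains $168,465.60 − $33,693.12 = $134,772.48.

$134,772.48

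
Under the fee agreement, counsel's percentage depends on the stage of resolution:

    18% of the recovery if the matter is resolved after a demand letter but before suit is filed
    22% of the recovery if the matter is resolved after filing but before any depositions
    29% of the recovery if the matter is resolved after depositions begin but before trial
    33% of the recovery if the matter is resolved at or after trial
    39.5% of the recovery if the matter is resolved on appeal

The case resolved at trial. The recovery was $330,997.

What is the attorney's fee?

$109,229.01

The matter resolved at trial, so the 33% rate applies.
$330,997 × 33% = $109,229.01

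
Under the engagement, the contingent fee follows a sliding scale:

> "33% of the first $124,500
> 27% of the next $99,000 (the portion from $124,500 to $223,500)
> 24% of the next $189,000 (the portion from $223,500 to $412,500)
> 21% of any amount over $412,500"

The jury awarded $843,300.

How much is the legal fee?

First $124,500 at 33% = $41,085.00
Next $99,000 at 27% = $26,730.00
Next $189,000 at 24% = $45,360.00
Remaining $430,800 at 21% = $90,468.00
Fee: $41,085.00 + $26,730.00 + $45,360.00 + $90,468.00 = $203,643.00

$203,643.00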